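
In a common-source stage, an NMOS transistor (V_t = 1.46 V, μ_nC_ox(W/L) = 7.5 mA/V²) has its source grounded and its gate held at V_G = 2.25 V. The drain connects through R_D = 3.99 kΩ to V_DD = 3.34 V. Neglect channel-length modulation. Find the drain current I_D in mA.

I_D = 0.800 mA

V_GS = V_G = 2.25 V, so V_ov = 2.25 − 1.46 = 0.79 V.
Assume saturation: I_D = ½ k_n V_ov² = 0.5 × 7.5 × 0.79² = 2.34 mA, giving V_DS = V_DD − I_D R_D = 3.34 − 2.34 × 3.99 = -6 V.
But -6 V < V_ov = 0.79 V, so the device is actually in triode.
In triode I_D = k_n[V_ov V_DS − ½ V_DS²] and I_D = (V_DD − V_DS)/R_D. Equating: 15 V_DS² − 24.64 V_DS + 3.34 = 0, giving V_DS = 0.149 V (the root below V_ov).
I_D = (3.34 − 0.149) / 3.99 = 0.8 mA.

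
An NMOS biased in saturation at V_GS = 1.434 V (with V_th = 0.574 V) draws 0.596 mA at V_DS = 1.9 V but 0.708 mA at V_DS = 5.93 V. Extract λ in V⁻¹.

With V_GS fixed, I_D ∝ (1 + λ V_DS) in saturation, so I_D2/I_D1 = (1 + λ V_DS2)/(1 + λ V_DS1).
0.708/0.596 = 1.188 = (1 + 5.93 λ)/(1 + 1.9 λ).
Solving: λ (I_D1 V_DS2 − I_D2 V_DS1) = I_D2 − I_D1, so λ = (0.708 − 0.596) / (0.596 × 5.93 − 0.708 × 1.9) = 0.112 / 2.19 = 0.0512 V⁻¹.

λ = 0.0512 V⁻¹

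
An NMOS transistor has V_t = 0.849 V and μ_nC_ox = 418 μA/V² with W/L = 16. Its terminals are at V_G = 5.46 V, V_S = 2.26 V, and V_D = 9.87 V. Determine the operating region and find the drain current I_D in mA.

V_GS = V_G − V_S = 5.46 − 2.26 = 3.2 V; V_DS = V_D − V_S = 9.87 − 2.26 = 7.61 V.
k_n = μ_nC_ox · (W/L) = 6.688 mA/V².
V_ov = V_GS − V_t = 3.2 − 0.849 = 2.35 V.
Since V_DS = 7.61 V ≥ V_ov = 2.35 V, the device is in saturation.
I_D = ½ k_n V_ov² = 0.5 × 6.688 × 2.35² = 18.5 mA.

Saturation; I_D = 18.5 mA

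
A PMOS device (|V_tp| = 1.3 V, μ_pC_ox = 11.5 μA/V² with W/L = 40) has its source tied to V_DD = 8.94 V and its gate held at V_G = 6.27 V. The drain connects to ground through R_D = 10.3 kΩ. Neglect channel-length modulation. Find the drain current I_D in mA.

V_SG = V_DD − V_G = 8.94 − 6.27 = 2.67 V, so V_ov = 2.67 − 1.3 = 1.37 V.
k_p = μ_pC_ox · (W/L) = 0.46 mA/V².
Assume saturation: I_D = ½ k_p V_ov² = 0.5 × 0.46 × 1.37² = 0.432 mA, giving V_SD = V_DD − I_D R_D = 8.94 − 0.432 × 10.3 = 4.49 V.
V_SD = 4.49 V ≥ V_ov = 1.37 V, confirming saturation.

I_D = 0.432 mA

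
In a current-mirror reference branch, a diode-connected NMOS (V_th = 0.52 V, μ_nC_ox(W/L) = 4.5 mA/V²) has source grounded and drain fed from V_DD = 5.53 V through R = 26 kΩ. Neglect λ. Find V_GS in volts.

With gate tied to drain, V_GS = V_DS ≥ V_GS − V_th, so the device is in saturation.
KCL at the drain: ½ k_n (V_GS − V_th)² = (V_DD − V_GS)/R.
Let x = V_GS − 0.52. Then 58.5 x² + x − 5.01 = 0, giving x = 0.284 V (positive root), so V_GS = 0.804 V.
I_D = (V_DD − V_GS)/R = (5.53 − 0.804) / 26 = 0.182 mA.

V_GS = 0.804 V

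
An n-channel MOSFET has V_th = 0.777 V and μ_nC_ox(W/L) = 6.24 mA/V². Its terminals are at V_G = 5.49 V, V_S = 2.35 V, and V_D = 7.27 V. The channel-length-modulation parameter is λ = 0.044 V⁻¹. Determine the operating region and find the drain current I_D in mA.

Saturation; I_D = 21.2 mA

V_GS = V_G − V_S = 5.49 − 2.35 = 3.14 V; V_DS = V_D − V_S = 7.27 − 2.35 = 4.92 V.
V_ov = V_GS − V_th = 3.14 − 0.777 = 2.36 V.
Since V_DS = 4.92 V ≥ V_ov = 2.36 V, the device is in saturation.
I_D = ½ k_n V_ov² (1 + λ V_DS) = 0.5 × 6.24 × 2.36² × (1 + 0.044 × 4.92) = 21.2 mA.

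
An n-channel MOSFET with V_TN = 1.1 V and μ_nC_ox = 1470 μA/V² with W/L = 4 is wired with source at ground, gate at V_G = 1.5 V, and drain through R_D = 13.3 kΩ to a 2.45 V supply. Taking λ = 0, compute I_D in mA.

I_D = 0.178 mA

V_GS = V_G = 1.5 V, so V_ov = 1.5 − 1.1 = 0.4 V.
k_n = μ_nC_ox · (W/L) = 5.88 mA/V².
Assume saturation: I_D = ½ k_n V_ov² = 0.5 × 5.88 × 0.4² = 0.47 mA, giving V_DS = V_DD − I_D R_D = 2.45 − 0.47 × 13.3 = -3.81 V.
But -3.81 V < V_ov = 0.4 V, so the device is actually in triode.
In triode I_D = k_n[V_ov V_DS − ½ V_DS²] and I_D = (V_DD − V_DS)/R_D. Equating: 39.1 V_DS² − 32.28 V_DS + 2.45 = 0, giving V_DS = 0.0846 V (the root below V_ov).
I_D = (2.45 − 0.0846) / 13.3 = 0.178 mA.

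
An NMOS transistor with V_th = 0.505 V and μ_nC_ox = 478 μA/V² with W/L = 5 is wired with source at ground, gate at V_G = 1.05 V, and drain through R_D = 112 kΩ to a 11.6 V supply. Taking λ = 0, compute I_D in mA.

V_GS = V_G = 1.05 V, so V_ov = 1.05 − 0.505 = 0.545 V.
k_n = μ_nC_ox · (W/L) = 2.39 mA/V².
Assume saturation: I_D = ½ k_n V_ov² = 0.5 × 2.39 × 0.545² = 0.355 mA, giving V_DS = V_DD − I_D R_D = 11.6 − 0.355 × 112 = -28.2 V.
But -28.2 V < V_ov = 0.545 V, so the device is actually in triode.
In triode I_D = k_n[V_ov V_DS − ½ V_DS²] and I_D = (V_DD − V_DS)/R_D. Equating: 134 V_DS² − 146.9 V_DS + 11.6 = 0, giving V_DS = 0.0857 V (the root below V_ov).
I_D = (11.6 − 0.0857) / 112 = 0.103 mA.

I_D = 0.103 mA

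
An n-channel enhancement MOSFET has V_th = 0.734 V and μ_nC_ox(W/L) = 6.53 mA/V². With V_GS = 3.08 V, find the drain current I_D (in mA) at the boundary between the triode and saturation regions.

At the boundary V_DS = V_ov = V_GS − V_th = 3.08 − 0.734 = 2.35 V.
I_D = ½ k_n V_ov² = 0.5 × 6.53 × 2.35² = 18 mA.

I_D = 18.0 mA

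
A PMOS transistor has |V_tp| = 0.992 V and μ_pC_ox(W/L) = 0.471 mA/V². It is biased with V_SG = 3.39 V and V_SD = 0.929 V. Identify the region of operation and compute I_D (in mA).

V_ov = V_SG − |V_tp| = 3.39 − 0.992 = 2.4 V.
Since V_SD = 0.929 V < V_ov = 2.4 V, the device is in the triode region.
I_D = k_p [V_ov · V_SD − ½ V_SD²] = 0.471 × [2.4 × 0.929 − 0.5 × 0.929²] = 0.846 mA.

Triode; I_D = 0.846 mA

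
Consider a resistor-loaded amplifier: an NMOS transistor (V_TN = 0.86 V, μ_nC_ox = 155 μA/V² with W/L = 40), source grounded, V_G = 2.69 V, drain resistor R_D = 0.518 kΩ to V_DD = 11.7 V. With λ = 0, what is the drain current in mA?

V_GS = V_G = 2.69 V, so V_ov = 2.69 − 0.86 = 1.83 V.
k_n = μ_nC_ox · (W/L) = 6.2 mA/V².
Assume saturation: I_D = ½ k_n V_ov² = 0.5 × 6.2 × 1.83² = 10.4 mA, giving V_DS = V_DD − I_D R_D = 11.7 − 10.4 × 0.518 = 6.32 V.
V_DS = 6.32 V ≥ V_ov = 1.83 V, confirming saturation.

I_D = 10.4 mA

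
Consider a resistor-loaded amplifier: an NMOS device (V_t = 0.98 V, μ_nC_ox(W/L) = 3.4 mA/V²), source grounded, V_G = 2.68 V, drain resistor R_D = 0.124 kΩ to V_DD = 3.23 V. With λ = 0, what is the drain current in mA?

I_D = 4.91 mA

V_GS = V_G = 2.68 V, so V_ov = 2.68 − 0.98 = 1.7 V.
Assume saturation: I_D = ½ k_n V_ov² = 0.5 × 3.4 × 1.7² = 4.91 mA, giving V_DS = V_DD − I_D R_D = 3.23 − 4.91 × 0.124 = 2.62 V.
V_DS = 2.62 V ≥ V_ov = 1.7 V, confirming saturation.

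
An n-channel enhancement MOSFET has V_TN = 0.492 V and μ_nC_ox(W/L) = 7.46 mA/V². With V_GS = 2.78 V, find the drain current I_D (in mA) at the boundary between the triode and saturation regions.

I_D = 19.5 mA

At the boundary V_DS = V_ov = V_GS − V_TN = 2.78 − 0.492 = 2.29 V.
I_D = ½ k_n V_ov² = 0.5 × 7.46 × 2.29² = 19.5 mA.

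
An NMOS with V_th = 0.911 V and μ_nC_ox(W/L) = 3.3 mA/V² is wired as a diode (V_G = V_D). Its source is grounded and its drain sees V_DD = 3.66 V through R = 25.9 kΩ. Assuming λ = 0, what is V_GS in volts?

With gate tied to drain, V_GS = V_DS ≥ V_GS − V_th, so the device is in saturation.
KCL at the drain: ½ k_n (V_GS − V_th)² = (V_DD − V_GS)/R.
Let x = V_GS − 0.911. Then 42.7 x² + x − 2.749 = 0, giving x = 0.242 V (positive root), so V_GS = 1.15 V.
I_D = (V_DD − V_GS)/R = (3.66 − 1.15) / 25.9 = 0.0968 mA.

V_GS = 1.15 V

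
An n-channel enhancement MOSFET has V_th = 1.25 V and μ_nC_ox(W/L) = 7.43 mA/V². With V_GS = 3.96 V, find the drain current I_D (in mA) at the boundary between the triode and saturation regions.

At the boundary V_DS = V_ov = V_GS − V_th = 3.96 − 1.25 = 2.71 V.
I_D = ½ k_n V_ov² = 0.5 × 7.43 × 2.71² = 27.3 mA.

I_D = 27.3 mA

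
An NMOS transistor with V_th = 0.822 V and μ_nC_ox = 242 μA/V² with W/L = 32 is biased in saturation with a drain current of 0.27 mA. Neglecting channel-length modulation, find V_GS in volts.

V_GS = 1.09 V

k_n = μ_nC_ox · (W/L) = 7.744 mA/V².
In saturation I_D = ½ k_n (V_GS − V_th)², so V_GS − V_th = √(2 I_D / k_n) = √(2 × 0.27 / 7.744) = 0.264 V.
V_GS = 0.822 + 0.264 = 1.09 V.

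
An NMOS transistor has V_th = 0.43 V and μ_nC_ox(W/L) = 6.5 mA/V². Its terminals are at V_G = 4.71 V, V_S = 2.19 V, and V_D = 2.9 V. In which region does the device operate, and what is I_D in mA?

V_GS = V_G − V_S = 4.71 − 2.19 = 2.52 V; V_DS = V_D − V_S = 2.9 − 2.19 = 0.71 V.
V_ov = V_GS − V_th = 2.52 − 0.43 = 2.09 V.
Since V_DS = 0.71 V < V_ov = 2.09 V, the device is in the triode region.
I_D = k_n [V_ov · V_DS − ½ V_DS²] = 6.5 × [2.09 × 0.71 − 0.5 × 0.71²] = 8.01 mA.

Triode; I_D = 8.01 mA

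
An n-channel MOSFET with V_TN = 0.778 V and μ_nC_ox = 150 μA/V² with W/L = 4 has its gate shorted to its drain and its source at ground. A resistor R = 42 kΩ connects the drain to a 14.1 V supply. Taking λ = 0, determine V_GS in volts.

V_GS = 1.77 V

With gate tied to drain, V_GS = V_DS ≥ V_GS − V_TN, so the device is in saturation.
k_n = μ_nC_ox · (W/L) = 0.6 mA/V².
KCL at the drain: ½ k_n (V_GS − V_TN)² = (V_DD − V_GS)/R.
Let x = V_GS − 0.778. Then 12.6 x² + x − 13.32 = 0, giving x = 0.989 V (positive root), so V_GS = 1.77 V.
I_D = (V_DD − V_GS)/R = (14.1 − 1.77) / 42 = 0.294 mA.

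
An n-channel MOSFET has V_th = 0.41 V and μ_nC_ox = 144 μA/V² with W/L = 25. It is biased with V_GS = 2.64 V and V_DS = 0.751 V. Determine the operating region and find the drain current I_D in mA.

Triode; I_D = 5.01 mA

k_n = μ_nC_ox · (W/L) = 3.6 mA/V².
V_ov = V_GS − V_th = 2.64 − 0.41 = 2.23 V.
Since V_DS = 0.751 V < V_ov = 2.23 V, the device is in the triode region.
I_D = k_n [V_ov · V_DS − ½ V_DS²] = 3.6 × [2.23 × 0.751 − 0.5 × 0.751²] = 5.01 mA.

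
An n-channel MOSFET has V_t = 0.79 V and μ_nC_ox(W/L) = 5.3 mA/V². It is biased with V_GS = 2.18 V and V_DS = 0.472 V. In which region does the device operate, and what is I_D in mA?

V_ov = V_GS − V_t = 2.18 − 0.79 = 1.39 V.
Since V_DS = 0.472 V < V_ov = 1.39 V, the device is in the triode region.
I_D = k_n [V_ov · V_DS − ½ V_DS²] = 5.3 × [1.39 × 0.472 − 0.5 × 0.472²] = 2.89 mA.

Triode; I_D = 2.89 mA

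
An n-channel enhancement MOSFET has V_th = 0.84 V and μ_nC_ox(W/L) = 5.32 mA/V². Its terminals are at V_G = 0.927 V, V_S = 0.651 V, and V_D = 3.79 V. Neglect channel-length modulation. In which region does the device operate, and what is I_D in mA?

V_GS = V_G − V_S = 0.927 − 0.651 = 0.276 V; V_DS = V_D − V_S = 3.79 − 0.651 = 3.14 V.
V_GS = 0.276 V < V_th = 0.84 V, so the transistor is in cutoff.

Cutoff; I_D = 0 mA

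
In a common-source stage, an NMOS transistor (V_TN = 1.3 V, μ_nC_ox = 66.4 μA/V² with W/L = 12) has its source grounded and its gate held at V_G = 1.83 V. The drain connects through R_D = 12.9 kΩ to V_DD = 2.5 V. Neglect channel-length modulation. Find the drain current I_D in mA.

I_D = 0.112 mA

V_GS = V_G = 1.83 V, so V_ov = 1.83 − 1.3 = 0.53 V.
k_n = μ_nC_ox · (W/L) = 0.7968 mA/V².
Assume saturation: I_D = ½ k_n V_ov² = 0.5 × 0.7968 × 0.53² = 0.112 mA, giving V_DS = V_DD − I_D R_D = 2.5 − 0.112 × 12.9 = 1.06 V.
V_DS = 1.06 V ≥ V_ov = 0.53 V, confirming saturation.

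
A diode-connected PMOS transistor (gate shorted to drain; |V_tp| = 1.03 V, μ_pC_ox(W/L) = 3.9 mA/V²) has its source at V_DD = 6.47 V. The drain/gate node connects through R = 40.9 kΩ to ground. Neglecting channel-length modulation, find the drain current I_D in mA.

With gate tied to drain, V_SG = V_SD ≥ V_SG − |V_tp|, so the device is in saturation.
KCL at the drain: ½ k_p (V_SG − |V_tp|)² = (V_DD − V_SG)/R.
Let x = V_SG − 1.03. Then 79.8 x² + x − 5.44 = 0, giving x = 0.255 V (positive root), so V_SG = 1.28 V.
I_D = (V_DD − V_SG)/R = (6.47 − 1.28) / 40.9 = 0.127 mA.

I_D = 0.127 mA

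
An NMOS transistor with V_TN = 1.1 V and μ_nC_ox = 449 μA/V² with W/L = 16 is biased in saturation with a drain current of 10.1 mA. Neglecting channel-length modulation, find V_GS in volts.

k_n = μ_nC_ox · (W/L) = 7.184 mA/V².
In saturation I_D = ½ k_n (V_GS − V_TN)², so V_GS − V_TN = √(2 I_D / k_n) = √(2 × 10.1 / 7.184) = 1.68 V.
V_GS = 1.1 + 1.68 = 2.78 V.

V_GS = 2.78 V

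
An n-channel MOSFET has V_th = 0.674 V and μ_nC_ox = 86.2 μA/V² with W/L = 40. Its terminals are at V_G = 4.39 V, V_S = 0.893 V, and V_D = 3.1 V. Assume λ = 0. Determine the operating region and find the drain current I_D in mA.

Triode; I_D = 13.1 mA

V_GS = V_G − V_S = 4.39 − 0.893 = 3.5 V; V_DS = V_D − V_S = 3.1 − 0.893 = 2.21 V.
k_n = μ_nC_ox · (W/L) = 3.448 mA/V².
V_ov = V_GS − V_th = 3.5 − 0.674 = 2.82 V.
Since V_DS = 2.21 V < V_ov = 2.82 V, the device is in the triode region.
I_D = k_n [V_ov · V_DS − ½ V_DS²] = 3.448 × [2.82 × 2.21 − 0.5 × 2.21²] = 13.1 mA.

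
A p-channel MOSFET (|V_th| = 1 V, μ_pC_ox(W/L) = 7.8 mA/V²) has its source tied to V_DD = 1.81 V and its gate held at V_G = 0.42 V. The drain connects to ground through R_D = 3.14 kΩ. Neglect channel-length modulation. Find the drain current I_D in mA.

I_D = 0.501 mA

V_SG = V_DD − V_G = 1.81 − 0.42 = 1.39 V, so V_ov = 1.39 − 1 = 0.39 V.
Assume saturation: I_D = ½ k_p V_ov² = 0.5 × 7.8 × 0.39² = 0.593 mA, giving V_SD = V_DD − I_D R_D = 1.81 − 0.593 × 3.14 = -0.0526 V.
But -0.0526 V < V_ov = 0.39 V, so the device is actually in triode.
In triode I_D = k_p[V_ov V_SD − ½ V_SD²] and I_D = (V_DD − V_SD)/R_D. Equating: 12.2 V_SD² − 10.55 V_SD + 1.81 = 0, giving V_SD = 0.236 V (the root below V_ov).
I_D = (1.81 − 0.236) / 3.14 = 0.501 mA.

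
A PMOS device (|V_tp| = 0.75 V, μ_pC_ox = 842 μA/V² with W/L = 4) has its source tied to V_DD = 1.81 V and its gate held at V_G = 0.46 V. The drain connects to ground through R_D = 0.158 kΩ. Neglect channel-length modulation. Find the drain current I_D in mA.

I_D = 0.606 mA

V_SG = V_DD − V_G = 1.81 − 0.46 = 1.35 V, so V_ov = 1.35 − 0.75 = 0.6 V.
k_p = μ_pC_ox · (W/L) = 3.368 mA/V².
Assume saturation: I_D = ½ k_p V_ov² = 0.5 × 3.368 × 0.6² = 0.606 mA, giving V_SD = V_DD − I_D R_D = 1.81 − 0.606 × 0.158 = 1.71 V.
V_SD = 1.71 V ≥ V_ov = 0.6 V, confirming saturation.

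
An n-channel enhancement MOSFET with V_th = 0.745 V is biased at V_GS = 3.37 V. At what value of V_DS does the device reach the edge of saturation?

V_DS,sat = 2.62 V

The boundary between triode and saturation is V_DS = V_GS − V_th = V_ov.
V_ov = 3.37 − 0.745 = 2.62 V.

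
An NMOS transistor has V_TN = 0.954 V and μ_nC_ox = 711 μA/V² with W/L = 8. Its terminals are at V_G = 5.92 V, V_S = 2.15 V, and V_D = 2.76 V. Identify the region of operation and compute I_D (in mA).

V_GS = V_G − V_S = 5.92 − 2.15 = 3.77 V; V_DS = V_D − V_S = 2.76 − 2.15 = 0.61 V.
k_n = μ_nC_ox · (W/L) = 5.688 mA/V².
V_ov = V_GS − V_TN = 3.77 − 0.954 = 2.82 V.
Since V_DS = 0.61 V < V_ov = 2.82 V, the device is in the triode region.
I_D = k_n [V_ov · V_DS − ½ V_DS²] = 5.688 × [2.82 × 0.61 − 0.5 × 0.61²] = 8.71 mA.

Triode; I_D = 8.71 mA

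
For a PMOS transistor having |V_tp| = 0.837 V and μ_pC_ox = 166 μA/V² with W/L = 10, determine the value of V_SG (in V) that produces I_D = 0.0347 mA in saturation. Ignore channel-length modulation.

k_p = μ_pC_ox · (W/L) = 1.66 mA/V².
In saturation I_D = ½ k_p (V_SG − |V_tp|)², so V_SG − |V_tp| = √(2 I_D / k_p) = √(2 × 0.0347 / 1.66) = 0.204 V.
V_SG = 0.837 + 0.204 = 1.04 V.

V_SG = 1.04 V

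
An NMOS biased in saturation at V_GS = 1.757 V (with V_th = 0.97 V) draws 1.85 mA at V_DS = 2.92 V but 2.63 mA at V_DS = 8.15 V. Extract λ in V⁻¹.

With V_GS fixed, I_D ∝ (1 + λ V_DS) in saturation, so I_D2/I_D1 = (1 + λ V_DS2)/(1 + λ V_DS1).
2.63/1.85 = 1.422 = (1 + 8.15 λ)/(1 + 2.92 λ).
Solving: λ (I_D1 V_DS2 − I_D2 V_DS1) = I_D2 − I_D1, so λ = (2.63 − 1.85) / (1.85 × 8.15 − 2.63 × 2.92) = 0.78 / 7.4 = 0.105 V⁻¹.

λ = 0.105 V⁻¹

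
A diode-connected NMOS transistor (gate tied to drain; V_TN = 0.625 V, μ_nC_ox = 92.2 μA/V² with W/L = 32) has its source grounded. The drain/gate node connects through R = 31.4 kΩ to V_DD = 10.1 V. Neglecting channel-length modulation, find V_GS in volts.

With gate tied to drain, V_GS = V_DS ≥ V_GS − V_TN, so the device is in saturation.
k_n = μ_nC_ox · (W/L) = 2.95 mA/V².
KCL at the drain: ½ k_n (V_GS − V_TN)² = (V_DD − V_GS)/R.
Let x = V_GS − 0.625. Then 46.3 x² + x − 9.475 = 0, giving x = 0.442 V (positive root), so V_GS = 1.07 V.
I_D = (V_DD − V_GS)/R = (10.1 − 1.07) / 31.4 = 0.288 mA.

V_GS = 1.07 V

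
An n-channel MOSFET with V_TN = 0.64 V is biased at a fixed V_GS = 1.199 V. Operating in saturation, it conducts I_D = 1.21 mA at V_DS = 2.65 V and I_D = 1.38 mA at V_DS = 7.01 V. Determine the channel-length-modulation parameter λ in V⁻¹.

With V_GS fixed, I_D ∝ (1 + λ V_DS) in saturation, so I_D2/I_D1 = (1 + λ V_DS2)/(1 + λ V_DS1).
1.38/1.21 = 1.14 = (1 + 7.01 λ)/(1 + 2.65 λ).
Solving: λ (I_D1 V_DS2 − I_D2 V_DS1) = I_D2 − I_D1, so λ = (1.38 − 1.21) / (1.21 × 7.01 − 1.38 × 2.65) = 0.17 / 4.83 = 0.0352 V⁻¹.

λ = 0.0352 V⁻¹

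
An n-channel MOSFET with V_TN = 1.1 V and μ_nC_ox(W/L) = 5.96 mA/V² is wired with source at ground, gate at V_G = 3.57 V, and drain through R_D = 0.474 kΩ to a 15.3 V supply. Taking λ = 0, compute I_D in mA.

I_D = 18.2 mA

V_GS = V_G = 3.57 V, so V_ov = 3.57 − 1.1 = 2.47 V.
Assume saturation: I_D = ½ k_n V_ov² = 0.5 × 5.96 × 2.47² = 18.2 mA, giving V_DS = V_DD − I_D R_D = 15.3 − 18.2 × 0.474 = 6.68 V.
V_DS = 6.68 V ≥ V_ov = 2.47 V, confirming saturation.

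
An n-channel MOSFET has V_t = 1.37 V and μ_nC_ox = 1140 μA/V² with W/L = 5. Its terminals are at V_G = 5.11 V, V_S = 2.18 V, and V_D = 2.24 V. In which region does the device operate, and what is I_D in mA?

Triode; I_D = 0.523 mA

V_GS = V_G − V_S = 5.11 − 2.18 = 2.93 V; V_DS = V_D − V_S = 2.24 − 2.18 = 0.06 V.
k_n = μ_nC_ox · (W/L) = 5.7 mA/V².
V_ov = V_GS − V_t = 2.93 − 1.37 = 1.56 V.
Since V_DS = 0.06 V < V_ov = 1.56 V, the device is in the triode region.
I_D = k_n [V_ov · V_DS − ½ V_DS²] = 5.7 × [1.56 × 0.06 − 0.5 × 0.06²] = 0.523 mA.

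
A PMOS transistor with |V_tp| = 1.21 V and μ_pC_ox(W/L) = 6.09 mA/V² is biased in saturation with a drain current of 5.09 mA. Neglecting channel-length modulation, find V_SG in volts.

V_SG = 2.50 V

In saturation I_D = ½ k_p (V_SG − |V_tp|)², so V_SG − |V_tp| = √(2 I_D / k_p) = √(2 × 5.09 / 6.09) = 1.29 V.
V_SG = 1.21 + 1.29 = 2.5 V.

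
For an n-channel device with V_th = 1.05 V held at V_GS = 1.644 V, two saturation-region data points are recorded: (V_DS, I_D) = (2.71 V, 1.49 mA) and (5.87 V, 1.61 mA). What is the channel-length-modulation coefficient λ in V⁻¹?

λ = 0.0274 V⁻¹

With V_GS fixed, I_D ∝ (1 + λ V_DS) in saturation, so I_D2/I_D1 = (1 + λ V_DS2)/(1 + λ V_DS1).
1.61/1.49 = 1.081 = (1 + 5.87 λ)/(1 + 2.71 λ).
Solving: λ (I_D1 V_DS2 − I_D2 V_DS1) = I_D2 − I_D1, so λ = (1.61 − 1.49) / (1.49 × 5.87 − 1.61 × 2.71) = 0.12 / 4.38 = 0.0274 V⁻¹.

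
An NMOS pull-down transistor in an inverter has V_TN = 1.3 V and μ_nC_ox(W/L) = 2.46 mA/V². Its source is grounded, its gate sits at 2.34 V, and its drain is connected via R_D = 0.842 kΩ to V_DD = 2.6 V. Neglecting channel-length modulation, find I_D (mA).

I_D = 1.33 mA

V_GS = V_G = 2.34 V, so V_ov = 2.34 − 1.3 = 1.04 V.
Assume saturation: I_D = ½ k_n V_ov² = 0.5 × 2.46 × 1.04² = 1.33 mA, giving V_DS = V_DD − I_D R_D = 2.6 − 1.33 × 0.842 = 1.48 V.
V_DS = 1.48 V ≥ V_ov = 1.04 V, confirming saturation.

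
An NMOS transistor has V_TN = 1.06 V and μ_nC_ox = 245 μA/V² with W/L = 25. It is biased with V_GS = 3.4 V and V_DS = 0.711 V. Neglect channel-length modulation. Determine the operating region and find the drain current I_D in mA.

k_n = μ_nC_ox · (W/L) = 6.125 mA/V².
V_ov = V_GS − V_TN = 3.4 − 1.06 = 2.34 V.
Since V_DS = 0.711 V < V_ov = 2.34 V, the device is in the triode region.
I_D = k_n [V_ov · V_DS − ½ V_DS²] = 6.125 × [2.34 × 0.711 − 0.5 × 0.711²] = 8.64 mA.

Triode; I_D = 8.64 mA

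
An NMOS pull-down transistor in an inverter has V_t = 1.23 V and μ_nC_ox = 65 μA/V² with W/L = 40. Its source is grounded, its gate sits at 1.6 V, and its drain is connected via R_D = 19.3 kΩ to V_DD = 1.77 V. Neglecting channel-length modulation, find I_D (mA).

I_D = 0.0863 mA

V_GS = V_G = 1.6 V, so V_ov = 1.6 − 1.23 = 0.37 V.
k_n = μ_nC_ox · (W/L) = 2.6 mA/V².
Assume saturation: I_D = ½ k_n V_ov² = 0.5 × 2.6 × 0.37² = 0.178 mA, giving V_DS = V_DD − I_D R_D = 1.77 − 0.178 × 19.3 = -1.66 V.
But -1.66 V < V_ov = 0.37 V, so the device is actually in triode.
In triode I_D = k_n[V_ov V_DS − ½ V_DS²] and I_D = (V_DD − V_DS)/R_D. Equating: 25.1 V_DS² − 19.57 V_DS + 1.77 = 0, giving V_DS = 0.104 V (the root below V_ov).
I_D = (1.77 − 0.104) / 19.3 = 0.0863 mA.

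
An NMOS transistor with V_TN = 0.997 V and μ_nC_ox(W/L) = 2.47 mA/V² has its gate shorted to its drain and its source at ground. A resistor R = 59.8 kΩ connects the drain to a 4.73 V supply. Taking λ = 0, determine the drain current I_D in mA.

I_D = 0.0588 mA

With gate tied to drain, V_GS = V_DS ≥ V_GS − V_TN, so the device is in saturation.
KCL at the drain: ½ k_n (V_GS − V_TN)² = (V_DD − V_GS)/R.
Let x = V_GS − 0.997. Then 73.9 x² + x − 3.733 = 0, giving x = 0.218 V (positive root), so V_GS = 1.22 V.
I_D = (V_DD − V_GS)/R = (4.73 − 1.22) / 59.8 = 0.0588 mA.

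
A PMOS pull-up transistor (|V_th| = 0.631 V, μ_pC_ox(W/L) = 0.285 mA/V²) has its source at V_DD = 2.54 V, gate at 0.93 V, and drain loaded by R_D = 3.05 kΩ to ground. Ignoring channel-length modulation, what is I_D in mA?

V_SG = V_DD − V_G = 2.54 − 0.93 = 1.61 V, so V_ov = 1.61 − 0.631 = 0.979 V.
Assume saturation: I_D = ½ k_p V_ov² = 0.5 × 0.285 × 0.979² = 0.137 mA, giving V_SD = V_DD − I_D R_D = 2.54 − 0.137 × 3.05 = 2.12 V.
V_SD = 2.12 V ≥ V_ov = 0.979 V, confirming saturation.

I_D = 0.137 mA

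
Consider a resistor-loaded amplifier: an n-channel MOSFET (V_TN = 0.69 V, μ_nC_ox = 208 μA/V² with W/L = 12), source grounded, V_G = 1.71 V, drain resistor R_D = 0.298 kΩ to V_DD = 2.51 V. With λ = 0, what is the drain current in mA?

I_D = 1.30 mA

V_GS = V_G = 1.71 V, so V_ov = 1.71 − 0.69 = 1.02 V.
k_n = μ_nC_ox · (W/L) = 2.496 mA/V².
Assume saturation: I_D = ½ k_n V_ov² = 0.5 × 2.496 × 1.02² = 1.3 mA, giving V_DS = V_DD − I_D R_D = 2.51 − 1.3 × 0.298 = 2.12 V.
V_DS = 2.12 V ≥ V_ov = 1.02 V, confirming saturation.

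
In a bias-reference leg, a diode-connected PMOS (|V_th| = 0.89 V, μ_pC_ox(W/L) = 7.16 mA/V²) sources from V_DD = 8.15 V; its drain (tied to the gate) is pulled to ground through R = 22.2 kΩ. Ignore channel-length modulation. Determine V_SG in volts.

V_SG = 1.19 V

With gate tied to drain, V_SG = V_SD ≥ V_SG − |V_th|, so the device is in saturation.
KCL at the drain: ½ k_p (V_SG − |V_th|)² = (V_DD − V_SG)/R.
Let x = V_SG − 0.89. Then 79.5 x² + x − 7.26 = 0, giving x = 0.296 V (positive root), so V_SG = 1.19 V.
I_D = (V_DD − V_SG)/R = (8.15 − 1.19) / 22.2 = 0.314 mA.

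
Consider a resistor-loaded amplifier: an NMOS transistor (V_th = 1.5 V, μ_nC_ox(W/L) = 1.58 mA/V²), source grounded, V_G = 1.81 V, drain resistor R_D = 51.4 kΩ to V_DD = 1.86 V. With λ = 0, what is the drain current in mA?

V_GS = V_G = 1.81 V, so V_ov = 1.81 − 1.5 = 0.31 V.
Assume saturation: I_D = ½ k_n V_ov² = 0.5 × 1.58 × 0.31² = 0.0759 mA, giving V_DS = V_DD − I_D R_D = 1.86 − 0.0759 × 51.4 = -2.04 V.
But -2.04 V < V_ov = 0.31 V, so the device is actually in triode.
In triode I_D = k_n[V_ov V_DS − ½ V_DS²] and I_D = (V_DD − V_DS)/R_D. Equating: 40.6 V_DS² − 26.18 V_DS + 1.86 = 0, giving V_DS = 0.0813 V (the root below V_ov).
I_D = (1.86 − 0.0813) / 51.4 = 0.0346 mA.

I_D = 0.0346 mA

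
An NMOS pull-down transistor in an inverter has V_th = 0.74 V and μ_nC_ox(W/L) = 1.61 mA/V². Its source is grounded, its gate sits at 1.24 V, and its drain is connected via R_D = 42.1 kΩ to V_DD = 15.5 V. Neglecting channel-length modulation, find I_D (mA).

V_GS = V_G = 1.24 V, so V_ov = 1.24 − 0.74 = 0.5 V.
Assume saturation: I_D = ½ k_n V_ov² = 0.5 × 1.61 × 0.5² = 0.201 mA, giving V_DS = V_DD − I_D R_D = 15.5 − 0.201 × 42.1 = 7.03 V.
V_DS = 7.03 V ≥ V_ov = 0.5 V, confirming saturation.

I_D = 0.201 mA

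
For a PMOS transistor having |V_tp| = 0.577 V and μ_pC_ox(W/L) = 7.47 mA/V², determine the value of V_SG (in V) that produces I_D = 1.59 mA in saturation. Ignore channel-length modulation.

In saturation I_D = ½ k_p (V_SG − |V_tp|)², so V_SG − |V_tp| = √(2 I_D / k_p) = √(2 × 1.59 / 7.47) = 0.652 V.
V_SG = 0.577 + 0.652 = 1.23 V.

V_SG = 1.23 V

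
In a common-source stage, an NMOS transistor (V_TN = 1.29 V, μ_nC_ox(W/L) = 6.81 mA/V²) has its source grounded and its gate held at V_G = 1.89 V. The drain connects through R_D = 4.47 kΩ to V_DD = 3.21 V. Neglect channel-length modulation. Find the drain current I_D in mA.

V_GS = V_G = 1.89 V, so V_ov = 1.89 − 1.29 = 0.6 V.
Assume saturation: I_D = ½ k_n V_ov² = 0.5 × 6.81 × 0.6² = 1.23 mA, giving V_DS = V_DD − I_D R_D = 3.21 − 1.23 × 4.47 = -2.27 V.
But -2.27 V < V_ov = 0.6 V, so the device is actually in triode.
In triode I_D = k_n[V_ov V_DS − ½ V_DS²] and I_D = (V_DD − V_DS)/R_D. Equating: 15.2 V_DS² − 19.26 V_DS + 3.21 = 0, giving V_DS = 0.197 V (the root below V_ov).
I_D = (3.21 − 0.197) / 4.47 = 0.674 mA.

I_D = 0.674 mA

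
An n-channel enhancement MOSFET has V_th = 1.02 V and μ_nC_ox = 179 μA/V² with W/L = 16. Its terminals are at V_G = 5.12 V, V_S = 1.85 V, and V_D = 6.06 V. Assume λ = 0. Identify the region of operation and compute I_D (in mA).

V_GS = V_G − V_S = 5.12 − 1.85 = 3.27 V; V_DS = V_D − V_S = 6.06 − 1.85 = 4.21 V.
k_n = μ_nC_ox · (W/L) = 2.864 mA/V².
V_ov = V_GS − V_th = 3.27 − 1.02 = 2.25 V.
Since V_DS = 4.21 V ≥ V_ov = 2.25 V, the device is in saturation.
I_D = ½ k_n V_ov² = 0.5 × 2.864 × 2.25² = 7.25 mA.

Saturation; I_D = 7.25 mA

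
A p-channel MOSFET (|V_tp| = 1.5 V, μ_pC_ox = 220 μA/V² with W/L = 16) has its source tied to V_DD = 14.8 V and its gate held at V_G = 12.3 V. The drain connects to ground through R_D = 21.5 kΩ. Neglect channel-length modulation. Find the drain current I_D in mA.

V_SG = V_DD − V_G = 14.8 − 12.3 = 2.5 V, so V_ov = 2.5 − 1.5 = 1 V.
k_p = μ_pC_ox · (W/L) = 3.52 mA/V².
Assume saturation: I_D = ½ k_p V_ov² = 0.5 × 3.52 × 1² = 1.76 mA, giving V_SD = V_DD − I_D R_D = 14.8 − 1.76 × 21.5 = -23 V.
But -23 V < V_ov = 1 V, so the device is actually in triode.
In triode I_D = k_p[V_ov V_SD − ½ V_SD²] and I_D = (V_DD − V_SD)/R_D. Equating: 37.8 V_SD² − 76.68 V_SD + 14.8 = 0, giving V_SD = 0.216 V (the root below V_ov).
I_D = (14.8 − 0.216) / 21.5 = 0.678 mA.

I_D = 0.678 mA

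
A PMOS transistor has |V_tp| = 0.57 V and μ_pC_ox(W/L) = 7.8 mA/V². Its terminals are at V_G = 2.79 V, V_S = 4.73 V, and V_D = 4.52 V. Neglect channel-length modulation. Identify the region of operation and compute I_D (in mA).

V_SG = V_S − V_G = 4.73 − 2.79 = 1.94 V; V_SD = V_S − V_D = 4.73 − 4.52 = 0.21 V.
V_ov = V_SG − |V_tp| = 1.94 − 0.57 = 1.37 V.
Since V_SD = 0.21 V < V_ov = 1.37 V, the device is in the triode region.
I_D = k_p [V_ov · V_SD − ½ V_SD²] = 7.8 × [1.37 × 0.21 − 0.5 × 0.21²] = 2.07 mA.

Triode; I_D = 2.07 mA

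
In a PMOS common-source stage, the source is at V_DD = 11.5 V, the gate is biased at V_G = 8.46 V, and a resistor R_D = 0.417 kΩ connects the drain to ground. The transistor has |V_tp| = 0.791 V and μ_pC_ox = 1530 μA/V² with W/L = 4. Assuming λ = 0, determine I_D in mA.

I_D = 15.5 mA

V_SG = V_DD − V_G = 11.5 − 8.46 = 3.04 V, so V_ov = 3.04 − 0.791 = 2.25 V.
k_p = μ_pC_ox · (W/L) = 6.12 mA/V².
Assume saturation: I_D = ½ k_p V_ov² = 0.5 × 6.12 × 2.25² = 15.5 mA, giving V_SD = V_DD − I_D R_D = 11.5 − 15.5 × 0.417 = 5.05 V.
V_SD = 5.05 V ≥ V_ov = 2.25 V, confirming saturation.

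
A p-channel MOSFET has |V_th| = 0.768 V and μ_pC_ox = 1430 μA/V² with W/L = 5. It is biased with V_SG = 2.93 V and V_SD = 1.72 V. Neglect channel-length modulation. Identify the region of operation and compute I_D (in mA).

Triode; I_D = 16.0 mA

k_p = μ_pC_ox · (W/L) = 7.15 mA/V².
V_ov = V_SG − |V_th| = 2.93 − 0.768 = 2.16 V.
Since V_SD = 1.72 V < V_ov = 2.16 V, the device is in the triode region.
I_D = k_p [V_ov · V_SD − ½ V_SD²] = 7.15 × [2.16 × 1.72 − 0.5 × 1.72²] = 16 mA.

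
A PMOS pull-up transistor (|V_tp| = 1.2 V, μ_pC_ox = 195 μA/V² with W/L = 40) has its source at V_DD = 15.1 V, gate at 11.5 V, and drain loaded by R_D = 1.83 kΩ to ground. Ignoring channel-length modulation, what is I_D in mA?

I_D = 7.99 mA

V_SG = V_DD − V_G = 15.1 − 11.5 = 3.6 V, so V_ov = 3.6 − 1.2 = 2.4 V.
k_p = μ_pC_ox · (W/L) = 7.8 mA/V².
Assume saturation: I_D = ½ k_p V_ov² = 0.5 × 7.8 × 2.4² = 22.5 mA, giving V_SD = V_DD − I_D R_D = 15.1 − 22.5 × 1.83 = -26 V.
But -26 V < V_ov = 2.4 V, so the device is actually in triode.
In triode I_D = k_p[V_ov V_SD − ½ V_SD²] and I_D = (V_DD − V_SD)/R_D. Equating: 7.14 V_SD² − 35.26 V_SD + 15.1 = 0, giving V_SD = 0.474 V (the root below V_ov).
I_D = (15.1 − 0.474) / 1.83 = 7.99 mA.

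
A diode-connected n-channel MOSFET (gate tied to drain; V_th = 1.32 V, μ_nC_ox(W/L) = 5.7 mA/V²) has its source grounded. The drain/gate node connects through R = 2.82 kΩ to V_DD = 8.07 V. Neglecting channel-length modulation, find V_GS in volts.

V_GS = 2.18 V

With gate tied to drain, V_GS = V_DS ≥ V_GS − V_th, so the device is in saturation.
KCL at the drain: ½ k_n (V_GS − V_th)² = (V_DD − V_GS)/R.
Let x = V_GS − 1.32. Then 8.04 x² + x − 6.75 = 0, giving x = 0.856 V (positive root), so V_GS = 2.18 V.
I_D = (V_DD − V_GS)/R = (8.07 − 2.18) / 2.82 = 2.09 mA.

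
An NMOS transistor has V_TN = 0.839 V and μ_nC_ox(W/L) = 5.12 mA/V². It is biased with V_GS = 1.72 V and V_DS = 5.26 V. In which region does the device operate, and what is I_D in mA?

Saturation; I_D = 1.99 mA

V_ov = V_GS − V_TN = 1.72 − 0.839 = 0.881 V.
Since V_DS = 5.26 V ≥ V_ov = 0.881 V, the device is in saturation.
I_D = ½ k_n V_ov² = 0.5 × 5.12 × 0.881² = 1.99 mA.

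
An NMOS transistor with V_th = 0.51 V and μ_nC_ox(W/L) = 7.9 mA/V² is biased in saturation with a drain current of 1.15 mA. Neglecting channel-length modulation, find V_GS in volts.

In saturation I_D = ½ k_n (V_GS − V_th)², so V_GS − V_th = √(2 I_D / k_n) = √(2 × 1.15 / 7.9) = 0.54 V.
V_GS = 0.51 + 0.54 = 1.05 V.

V_GS = 1.05 V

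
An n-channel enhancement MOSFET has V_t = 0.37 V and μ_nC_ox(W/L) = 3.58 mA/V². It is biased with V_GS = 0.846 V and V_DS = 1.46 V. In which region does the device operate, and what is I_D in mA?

Saturation; I_D = 0.406 mA

V_ov = V_GS − V_t = 0.846 − 0.37 = 0.476 V.
Since V_DS = 1.46 V ≥ V_ov = 0.476 V, the device is in saturation.
I_D = ½ k_n V_ov² = 0.5 × 3.58 × 0.476² = 0.406 mA.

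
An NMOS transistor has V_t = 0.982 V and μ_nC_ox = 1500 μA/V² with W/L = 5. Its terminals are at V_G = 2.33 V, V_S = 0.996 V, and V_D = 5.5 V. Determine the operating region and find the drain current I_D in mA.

Saturation; I_D = 0.465 mA

V_GS = V_G − V_S = 2.33 − 0.996 = 1.33 V; V_DS = V_D − V_S = 5.5 − 0.996 = 4.5 V.
k_n = μ_nC_ox · (W/L) = 7.5 mA/V².
V_ov = V_GS − V_t = 1.33 − 0.982 = 0.352 V.
Since V_DS = 4.5 V ≥ V_ov = 0.352 V, the device is in saturation.
I_D = ½ k_n V_ov² = 0.5 × 7.5 × 0.352² = 0.465 mA.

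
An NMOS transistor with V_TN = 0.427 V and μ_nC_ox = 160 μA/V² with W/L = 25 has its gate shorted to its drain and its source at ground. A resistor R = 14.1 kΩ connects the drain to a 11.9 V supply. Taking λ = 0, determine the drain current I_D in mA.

With gate tied to drain, V_GS = V_DS ≥ V_GS − V_TN, so the device is in saturation.
k_n = μ_nC_ox · (W/L) = 4 mA/V².
KCL at the drain: ½ k_n (V_GS − V_TN)² = (V_DD − V_GS)/R.
Let x = V_GS − 0.427. Then 28.2 x² + x − 11.47 = 0, giving x = 0.62 V (positive root), so V_GS = 1.05 V.
I_D = (V_DD − V_GS)/R = (11.9 − 1.05) / 14.1 = 0.77 mA.

I_D = 0.770 mA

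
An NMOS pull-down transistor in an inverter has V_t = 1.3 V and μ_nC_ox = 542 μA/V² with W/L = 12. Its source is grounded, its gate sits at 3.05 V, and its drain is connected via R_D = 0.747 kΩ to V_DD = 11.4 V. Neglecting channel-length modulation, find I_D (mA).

V_GS = V_G = 3.05 V, so V_ov = 3.05 − 1.3 = 1.75 V.
k_n = μ_nC_ox · (W/L) = 6.504 mA/V².
Assume saturation: I_D = ½ k_n V_ov² = 0.5 × 6.504 × 1.75² = 9.96 mA, giving V_DS = V_DD − I_D R_D = 11.4 − 9.96 × 0.747 = 3.96 V.
V_DS = 3.96 V ≥ V_ov = 1.75 V, confirming saturation.

I_D = 9.96 mA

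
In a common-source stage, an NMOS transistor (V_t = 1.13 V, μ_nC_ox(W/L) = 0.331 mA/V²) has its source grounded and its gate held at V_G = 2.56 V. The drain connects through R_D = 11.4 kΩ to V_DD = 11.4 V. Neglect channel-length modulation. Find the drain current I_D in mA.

I_D = 0.338 mA

V_GS = V_G = 2.56 V, so V_ov = 2.56 − 1.13 = 1.43 V.
Assume saturation: I_D = ½ k_n V_ov² = 0.5 × 0.331 × 1.43² = 0.338 mA, giving V_DS = V_DD − I_D R_D = 11.4 − 0.338 × 11.4 = 7.54 V.
V_DS = 7.54 V ≥ V_ov = 1.43 V, confirming saturation.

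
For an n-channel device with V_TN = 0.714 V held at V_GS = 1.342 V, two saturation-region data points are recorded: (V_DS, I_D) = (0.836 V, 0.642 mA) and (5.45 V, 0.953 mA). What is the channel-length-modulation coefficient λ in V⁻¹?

λ = 0.115 V⁻¹

With V_GS fixed, I_D ∝ (1 + λ V_DS) in saturation, so I_D2/I_D1 = (1 + λ V_DS2)/(1 + λ V_DS1).
0.953/0.642 = 1.484 = (1 + 5.45 λ)/(1 + 0.836 λ).
Solving: λ (I_D1 V_DS2 − I_D2 V_DS1) = I_D2 − I_D1, so λ = (0.953 − 0.642) / (0.642 × 5.45 − 0.953 × 0.836) = 0.311 / 2.7 = 0.115 V⁻¹.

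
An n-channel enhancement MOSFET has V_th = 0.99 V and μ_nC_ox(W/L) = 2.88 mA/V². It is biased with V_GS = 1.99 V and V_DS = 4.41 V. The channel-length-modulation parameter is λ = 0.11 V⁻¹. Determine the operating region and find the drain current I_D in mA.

V_ov = V_GS − V_th = 1.99 − 0.99 = 1 V.
Since V_DS = 4.41 V ≥ V_ov = 1 V, the device is in saturation.
I_D = ½ k_n V_ov² (1 + λ V_DS) = 0.5 × 2.88 × 1² × (1 + 0.11 × 4.41) = 2.14 mA.

Saturation; I_D = 2.14 mA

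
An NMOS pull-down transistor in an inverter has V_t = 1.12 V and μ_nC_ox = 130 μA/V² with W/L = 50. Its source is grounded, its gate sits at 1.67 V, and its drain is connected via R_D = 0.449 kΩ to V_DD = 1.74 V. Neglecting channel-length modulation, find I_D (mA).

I_D = 0.983 mA

V_GS = V_G = 1.67 V, so V_ov = 1.67 − 1.12 = 0.55 V.
k_n = μ_nC_ox · (W/L) = 6.5 mA/V².
Assume saturation: I_D = ½ k_n V_ov² = 0.5 × 6.5 × 0.55² = 0.983 mA, giving V_DS = V_DD − I_D R_D = 1.74 − 0.983 × 0.449 = 1.3 V.
V_DS = 1.3 V ≥ V_ov = 0.55 V, confirming saturation.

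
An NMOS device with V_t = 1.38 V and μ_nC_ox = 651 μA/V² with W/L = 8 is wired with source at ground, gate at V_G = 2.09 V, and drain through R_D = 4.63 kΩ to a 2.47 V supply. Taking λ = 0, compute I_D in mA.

V_GS = V_G = 2.09 V, so V_ov = 2.09 − 1.38 = 0.71 V.
k_n = μ_nC_ox · (W/L) = 5.208 mA/V².
Assume saturation: I_D = ½ k_n V_ov² = 0.5 × 5.208 × 0.71² = 1.31 mA, giving V_DS = V_DD − I_D R_D = 2.47 − 1.31 × 4.63 = -3.61 V.
But -3.61 V < V_ov = 0.71 V, so the device is actually in triode.
In triode I_D = k_n[V_ov V_DS − ½ V_DS²] and I_D = (V_DD − V_DS)/R_D. Equating: 12.1 V_DS² − 18.12 V_DS + 2.47 = 0, giving V_DS = 0.152 V (the root below V_ov).
I_D = (2.47 − 0.152) / 4.63 = 0.501 mA.

I_D = 0.501 mA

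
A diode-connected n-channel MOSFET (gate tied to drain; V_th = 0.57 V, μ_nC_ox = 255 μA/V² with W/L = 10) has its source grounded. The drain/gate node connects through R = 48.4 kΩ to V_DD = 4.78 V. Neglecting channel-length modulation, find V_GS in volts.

With gate tied to drain, V_GS = V_DS ≥ V_GS − V_th, so the device is in saturation.
k_n = μ_nC_ox · (W/L) = 2.55 mA/V².
KCL at the drain: ½ k_n (V_GS − V_th)² = (V_DD − V_GS)/R.
Let x = V_GS − 0.57. Then 61.7 x² + x − 4.21 = 0, giving x = 0.253 V (positive root), so V_GS = 0.823 V.
I_D = (V_DD − V_GS)/R = (4.78 − 0.823) / 48.4 = 0.0818 mA.

V_GS = 0.823 V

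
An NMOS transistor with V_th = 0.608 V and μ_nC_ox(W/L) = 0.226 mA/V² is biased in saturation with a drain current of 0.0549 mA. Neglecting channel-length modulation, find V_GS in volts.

V_GS = 1.31 V

In saturation I_D = ½ k_n (V_GS − V_th)², so V_GS − V_th = √(2 I_D / k_n) = √(2 × 0.0549 / 0.226) = 0.697 V.
V_GS = 0.608 + 0.697 = 1.31 V.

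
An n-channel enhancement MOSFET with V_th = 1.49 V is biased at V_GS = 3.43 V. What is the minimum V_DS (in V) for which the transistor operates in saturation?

The boundary between triode and saturation is V_DS = V_GS − V_th = V_ov.
V_ov = 3.43 − 1.49 = 1.94 V.

V_DS,sat = 1.94 V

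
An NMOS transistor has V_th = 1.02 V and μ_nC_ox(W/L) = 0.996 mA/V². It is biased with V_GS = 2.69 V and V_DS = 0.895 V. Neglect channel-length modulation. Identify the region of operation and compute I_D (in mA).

V_ov = V_GS − V_th = 2.69 − 1.02 = 1.67 V.
Since V_DS = 0.895 V < V_ov = 1.67 V, the device is in the triode region.
I_D = k_n [V_ov · V_DS − ½ V_DS²] = 0.996 × [1.67 × 0.895 − 0.5 × 0.895²] = 1.09 mA.

Triode; I_D = 1.09 mA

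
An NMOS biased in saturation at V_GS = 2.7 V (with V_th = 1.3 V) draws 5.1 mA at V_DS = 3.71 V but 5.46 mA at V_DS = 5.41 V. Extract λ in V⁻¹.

λ = 0.0491 V⁻¹

With V_GS fixed, I_D ∝ (1 + λ V_DS) in saturation, so I_D2/I_D1 = (1 + λ V_DS2)/(1 + λ V_DS1).
5.46/5.1 = 1.071 = (1 + 5.41 λ)/(1 + 3.71 λ).
Solving: λ (I_D1 V_DS2 − I_D2 V_DS1) = I_D2 − I_D1, so λ = (5.46 − 5.1) / (5.1 × 5.41 − 5.46 × 3.71) = 0.36 / 7.33 = 0.0491 V⁻¹.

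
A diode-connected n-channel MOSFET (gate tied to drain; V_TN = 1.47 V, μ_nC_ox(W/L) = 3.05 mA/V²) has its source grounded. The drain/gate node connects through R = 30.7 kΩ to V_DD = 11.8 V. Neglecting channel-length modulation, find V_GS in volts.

With gate tied to drain, V_GS = V_DS ≥ V_GS − V_TN, so the device is in saturation.
KCL at the drain: ½ k_n (V_GS − V_TN)² = (V_DD − V_GS)/R.
Let x = V_GS − 1.47. Then 46.8 x² + x − 10.33 = 0, giving x = 0.459 V (positive root), so V_GS = 1.93 V.
I_D = (V_DD − V_GS)/R = (11.8 − 1.93) / 30.7 = 0.322 mA.

V_GS = 1.93 V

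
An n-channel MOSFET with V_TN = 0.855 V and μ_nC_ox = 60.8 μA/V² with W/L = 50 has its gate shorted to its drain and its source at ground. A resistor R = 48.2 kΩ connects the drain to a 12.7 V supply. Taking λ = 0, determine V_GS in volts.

With gate tied to drain, V_GS = V_DS ≥ V_GS − V_TN, so the device is in saturation.
k_n = μ_nC_ox · (W/L) = 3.04 mA/V².
KCL at the drain: ½ k_n (V_GS − V_TN)² = (V_DD − V_GS)/R.
Let x = V_GS − 0.855. Then 73.3 x² + x − 11.84 = 0, giving x = 0.395 V (positive root), so V_GS = 1.25 V.
I_D = (V_DD − V_GS)/R = (12.7 − 1.25) / 48.2 = 0.238 mA.

V_GS = 1.25 V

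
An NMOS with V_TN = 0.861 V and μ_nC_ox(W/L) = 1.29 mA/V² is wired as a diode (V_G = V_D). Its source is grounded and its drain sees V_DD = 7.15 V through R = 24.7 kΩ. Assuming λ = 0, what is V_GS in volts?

With gate tied to drain, V_GS = V_DS ≥ V_GS − V_TN, so the device is in saturation.
KCL at the drain: ½ k_n (V_GS − V_TN)² = (V_DD − V_GS)/R.
Let x = V_GS − 0.861. Then 15.9 x² + x − 6.289 = 0, giving x = 0.598 V (positive root), so V_GS = 1.46 V.
I_D = (V_DD − V_GS)/R = (7.15 − 1.46) / 24.7 = 0.23 mA.

V_GS = 1.46 V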